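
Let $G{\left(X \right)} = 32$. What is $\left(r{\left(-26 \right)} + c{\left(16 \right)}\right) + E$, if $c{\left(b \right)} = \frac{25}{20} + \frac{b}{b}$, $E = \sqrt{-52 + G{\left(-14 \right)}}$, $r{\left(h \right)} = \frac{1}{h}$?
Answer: $\frac{115}{52} + 2 i \sqrt{5} \approx 2.2115 + 4.4721 i$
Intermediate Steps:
$E = 2 i \sqrt{5}$ ($E = \sqrt{-52 + 32} = \sqrt{-20} = 2 i \sqrt{5} \approx 4.4721 i$)
$c{\left(b \right)} = \frac{9}{4}$ ($c{\left(b \right)} = 25 \cdot \frac{1}{20} + 1 = \frac{5}{4} + 1 = \frac{9}{4}$)
$\left(r{\left(-26 \right)} + c{\left(16 \right)}\right) + E = \left(\frac{1}{-26} + \frac{9}{4}\right) + 2 i \sqrt{5} = \left(- \frac{1}{26} + \frac{9}{4}\right) + 2 i \sqrt{5} = \frac{115}{52} + 2 i \sqrt{5}$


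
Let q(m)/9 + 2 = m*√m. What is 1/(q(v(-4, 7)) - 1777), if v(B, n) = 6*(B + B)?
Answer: I/(-1795*I + 1728*√3) ≈ -0.00014737 + 0.00024573*I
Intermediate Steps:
v(B, n) = 12*B (v(B, n) = 6*(2*B) = 12*B)
q(m) = -18 + 9*m^(3/2) (q(m) = -18 + 9*(m*√m) = -18 + 9*m^(3/2))
1/(q(v(-4, 7)) - 1777) = 1/((-18 + 9*(12*(-4))^(3/2)) - 1777) = 1/((-18 + 9*(-48)^(3/2)) - 1777) = 1/((-18 + 9*(-192*I*√3)) - 1777) = 1/((-18 - 1728*I*√3) - 1777) = 1/(-1795 - 1728*I*√3)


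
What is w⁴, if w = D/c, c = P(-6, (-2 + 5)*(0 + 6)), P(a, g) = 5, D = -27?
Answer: 531441/625 ≈ 850.31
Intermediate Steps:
c = 5
w = -27/5 ≈ -5.4000
w⁴ = (-27/5)⁴ = 531441/625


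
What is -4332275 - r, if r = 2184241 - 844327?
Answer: -5672189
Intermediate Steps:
r = 1339914
-4332275 - r = -4332275 - 1*1339914 = -4332275 - 1339914 = -5672189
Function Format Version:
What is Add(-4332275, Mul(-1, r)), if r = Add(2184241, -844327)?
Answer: -5672189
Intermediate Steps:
r = 1339914
Add(-4332275, Mul(-1, r)) = Add(-4332275, Mul(-1, 1339914)) = Add(-4332275, -1339914) = -5672189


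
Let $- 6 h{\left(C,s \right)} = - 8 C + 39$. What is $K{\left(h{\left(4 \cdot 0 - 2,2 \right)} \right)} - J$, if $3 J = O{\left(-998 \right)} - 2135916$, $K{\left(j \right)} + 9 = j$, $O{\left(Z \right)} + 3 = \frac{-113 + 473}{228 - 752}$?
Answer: $\frac{559596679}{786} \approx 7.1196 \cdot 10^{5}$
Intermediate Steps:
$O{\left(Z \right)} = - \frac{483}{131}$ ($O{\left(Z \right)} = -3 + \frac{-113 + 473}{228 - 752} = -3 + \frac{360}{-524} = -3 + 360 \left(- \frac{1}{524}\right) = -3 - \frac{90}{131} = - \frac{483}{131}$)
$h{\left(C,s \right)} = - \frac{13}{2} + \frac{4 C}{3}$ ($h{\left(C,s \right)} = - \frac{- 8 C + 39}{6} = - \frac{39 - 8 C}{6} = - \frac{13}{2} + \frac{4 C}{3}$)
$K{\left(j \right)} = -9 + j$
$J = - \frac{93268493}{131}$ ($J = \frac{- \frac{483}{131} - 2135916}{3} = \frac{1}{3} \left(- \frac{279805479}{131}\right) = - \frac{93268493}{131} \approx -7.1197 \cdot 10^{5}$)
$K{\left(h{\left(4 \cdot 0 - 2,2 \right)} \right)} - J = \left(-9 - \left(\frac{13}{2} - \frac{4 \left(4 \cdot 0 - 2\right)}{3}\right)\right) - - \frac{93268493}{131} = \left(-9 - \left(\frac{13}{2} - \frac{4 \left(0 - 2\right)}{3}\right)\right) + \frac{93268493}{131} = \left(-9 + \left(- \frac{13}{2} + \frac{4}{3} \left(-2\right)\right)\right) + \frac{93268493}{131} = \left(-9 - \frac{55}{6}\right) + \frac{93268493}{131} = - \frac{109}{6} + \frac{93268493}{131} = \frac{559596679}{786}$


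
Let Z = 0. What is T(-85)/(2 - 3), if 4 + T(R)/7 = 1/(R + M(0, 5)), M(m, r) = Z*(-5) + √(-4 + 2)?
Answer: 202951/7227 + 7*I*√2/7227 ≈ 28.082 + 0.0013698*I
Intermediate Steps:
M(m, r) = I*√2 (M(m, r) = 0*(-5) + √(-4 + 2) = 0 + √(-2) = 0 + I*√2 = I*√2)
T(R) = -28 + 7/(R + I*√2)
T(-85)/(2 - 3) = (7*(1 - 4*(-85) - 4*I*√2)/(-85 + I*√2))/(2 - 3) = (7*(1 + 340 - 4*I*√2)/(-85 + I*√2))/(-1) = (7*(341 - 4*I*√2)/(-85 + I*√2))*(-1) = -7*(341 - 4*I*√2)/(-85 + I*√2)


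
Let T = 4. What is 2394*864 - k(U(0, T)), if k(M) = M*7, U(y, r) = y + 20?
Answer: 2068276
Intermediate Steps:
U(y, r) = 20 + y
k(M) = 7*M
2394*864 - k(U(0, T)) = 2394*864 - 7*(20 + 0) = 2068416 - 7*20 = 2068416 - 1*140 = 2068416 - 140 = 2068276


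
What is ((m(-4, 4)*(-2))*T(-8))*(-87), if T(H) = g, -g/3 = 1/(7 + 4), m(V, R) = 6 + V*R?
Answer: 5220/11 ≈ 474.55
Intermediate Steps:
m(V, R) = 6 + R*V
g = -3/11 (g = -3/(7 + 4) = -3/11 ≈ -0.27273)
T(H) = -3/11
((m(-4, 4)*(-2))*T(-8))*(-87) = (((6 + 4*(-4))*(-2))*(-3/11))*(-87) = (((6 - 16)*(-2))*(-3/11))*(-87) = (-10*(-2)*(-3/11))*(-87) = (20*(-3/11))*(-87) = -60/11*(-87) = 5220/11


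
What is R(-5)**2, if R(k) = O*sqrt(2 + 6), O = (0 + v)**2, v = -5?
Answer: 5000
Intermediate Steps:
O = 25 (O = (0 - 5)**2 = (-5)**2 = 25)
R(k) = 50*sqrt(2) (R(k) = 25*sqrt(2 + 6) = 25*sqrt(8) = 25*(2*sqrt(2)) = 50*sqrt(2))
R(-5)**2 = (50*sqrt(2))**2 = 5000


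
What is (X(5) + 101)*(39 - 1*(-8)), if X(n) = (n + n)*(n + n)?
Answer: 9447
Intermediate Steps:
X(n) = 4*n**2 (X(n) = (2*n)*(2*n) = 4*n**2)
(X(5) + 101)*(39 - 1*(-8)) = (4*5**2 + 101)*(39 - 1*(-8)) = (4*25 + 101)*(39 + 8) = (100 + 101)*47 = 201*47 = 9447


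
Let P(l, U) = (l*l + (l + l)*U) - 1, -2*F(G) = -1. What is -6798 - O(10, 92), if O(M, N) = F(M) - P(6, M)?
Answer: -13287/2 ≈ -6643.5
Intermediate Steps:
F(G) = 1/2 (F(G) = -1/2*(-1) = 1/2)
P(l, U) = -1 + l**2 + 2*U*l (P(l, U) = (l**2 + (2*l)*U) - 1 = (l**2 + 2*U*l) - 1 = -1 + l**2 + 2*U*l)
O(M, N) = -69/2 - 12*M (O(M, N) = 1/2 - (-1 + 6**2 + 2*M*6) = 1/2 - (-1 + 36 + 12*M) = 1/2 - (35 + 12*M) = 1/2 + (-35 - 12*M) = -69/2 - 12*M)
-6798 - O(10, 92) = -6798 - (-69/2 - 12*10) = -6798 - (-69/2 - 120) = -6798 - 1*(-309/2) = -6798 + 309/2 = -13287/2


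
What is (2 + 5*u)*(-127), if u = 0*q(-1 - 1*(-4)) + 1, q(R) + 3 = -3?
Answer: -889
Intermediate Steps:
q(R) = -6 (q(R) = -3 - 3 = -6)
u = 1 (u = 0*(-6) + 1 = 0 + 1 = 1)
(2 + 5*u)*(-127) = (2 + 5*1)*(-127) = (2 + 5)*(-127) = 7*(-127) = -889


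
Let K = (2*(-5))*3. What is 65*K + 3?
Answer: -1947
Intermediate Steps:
K = -30 (K = -10*3 = -30)
65*K + 3 = 65*(-30) + 3 = -1950 + 3 = -1947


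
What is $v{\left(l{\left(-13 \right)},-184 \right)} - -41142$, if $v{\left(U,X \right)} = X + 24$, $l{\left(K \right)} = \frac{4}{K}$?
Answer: $40982$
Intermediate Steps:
$v{\left(U,X \right)} = 24 + X$
$v{\left(l{\left(-13 \right)},-184 \right)} - -41142 = \left(24 - 184\right) - -41142 = -160 + 41142 = 40982$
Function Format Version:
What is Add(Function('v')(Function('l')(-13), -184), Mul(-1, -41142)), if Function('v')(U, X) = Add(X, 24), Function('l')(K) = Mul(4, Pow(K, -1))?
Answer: 40982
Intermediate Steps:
Function('v')(U, X) = Add(24, X)
Add(Function('v')(Function('l')(-13), -184), Mul(-1, -41142)) = Add(Add(24, -184), Mul(-1, -41142)) = Add(-160, 41142) = 40982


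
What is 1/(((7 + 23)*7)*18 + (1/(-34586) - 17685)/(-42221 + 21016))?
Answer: 733396130/2772849024811 ≈ 0.00026449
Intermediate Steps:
1/(((7 + 23)*7)*18 + (1/(-34586) - 17685)/(-42221 + 21016)) = 1/((30*7)*18 + (-1/34586 - 17685)/(-21205)) = 1/(210*18 - 611653411/34586*(-1/21205)) = 1/(3780 + 611653411/733396130) = 1/(2772849024811/733396130) = 733396130/2772849024811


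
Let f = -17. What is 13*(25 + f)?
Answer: 104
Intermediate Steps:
13*(25 + f) = 13*(25 - 17) = 13*8 = 104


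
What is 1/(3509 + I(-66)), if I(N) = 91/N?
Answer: 66/231503 ≈ 0.00028509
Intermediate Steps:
1/(3509 + I(-66)) = 1/(3509 + 91/(-66)) = 1/(3509 + 91*(-1/66)) = 1/(3509 - 91/66) = 1/(231503/66) = 66/231503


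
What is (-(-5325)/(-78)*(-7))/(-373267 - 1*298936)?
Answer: -1775/2496754 ≈ -0.00071092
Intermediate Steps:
(-(-5325)/(-78)*(-7))/(-373267 - 1*298936) = (-(-5325)*(-1)/78*(-7))/(-373267 - 298936) = (-71*25/26*(-7))/(-672203) = -1775/26*(-7)*(-1/672203) = (12425/26)*(-1/672203) = -1775/2496754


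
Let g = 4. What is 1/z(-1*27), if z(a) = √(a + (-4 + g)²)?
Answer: -I*√3/9 ≈ -0.19245*I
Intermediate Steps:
z(a) = √a (z(a) = √(a + (-4 + 4)²) = √(a + 0²) = √(a + 0) = √a)
1/z(-1*27) = 1/(√(-1*27)) = 1/(√(-27)) = 1/(3*I*√3) = -I*√3/9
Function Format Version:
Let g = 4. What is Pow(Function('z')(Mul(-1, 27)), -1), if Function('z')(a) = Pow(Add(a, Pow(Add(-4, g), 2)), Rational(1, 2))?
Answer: Mul(Rational(-1, 9), I, Pow(3, Rational(1, 2))) ≈ Mul(-0.19245, I)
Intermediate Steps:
Function('z')(a) = Pow(a, Rational(1, 2)) (Function('z')(a) = Pow(Add(a, Pow(Add(-4, 4), 2)), Rational(1, 2)) = Pow(Add(a, Pow(0, 2)), Rational(1, 2)) = Pow(Add(a, 0), Rational(1, 2)) = Pow(a, Rational(1, 2)))
Pow(Function('z')(Mul(-1, 27)), -1) = Pow(Pow(Mul(-1, 27), Rational(1, 2)), -1) = Pow(Pow(-27, Rational(1, 2)), -1) = Pow(Mul(3, I, Pow(3, Rational(1, 2))), -1) = Mul(Rational(-1, 9), I, Pow(3, Rational(1, 2)))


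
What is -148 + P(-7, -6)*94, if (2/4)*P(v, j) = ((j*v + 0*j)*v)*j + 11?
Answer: 333552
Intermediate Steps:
P(v, j) = 22 + 2*j**2*v**2 (P(v, j) = 2*(((j*v + 0*j)*v)*j + 11) = 2*(((j*v + 0)*v)*j + 11) = 2*(((j*v)*v)*j + 11) = 2*((j*v**2)*j + 11) = 2*(j**2*v**2 + 11) = 2*(11 + j**2*v**2) = 22 + 2*j**2*v**2)
-148 + P(-7, -6)*94 = -148 + (22 + 2*(-6)**2*(-7)**2)*94 = -148 + (22 + 2*36*49)*94 = -148 + (22 + 3528)*94 = -148 + 3550*94 = -148 + 333700 = 333552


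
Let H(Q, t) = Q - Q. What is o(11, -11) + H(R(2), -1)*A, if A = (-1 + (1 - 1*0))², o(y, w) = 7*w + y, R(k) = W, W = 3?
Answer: -66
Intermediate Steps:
R(k) = 3
H(Q, t) = 0
o(y, w) = y + 7*w
A = 0 (A = (-1 + (1 + 0))² = (-1 + 1)² = 0² = 0)
o(11, -11) + H(R(2), -1)*A = (11 + 7*(-11)) + 0*0 = (11 - 77) + 0 = -66 + 0 = -66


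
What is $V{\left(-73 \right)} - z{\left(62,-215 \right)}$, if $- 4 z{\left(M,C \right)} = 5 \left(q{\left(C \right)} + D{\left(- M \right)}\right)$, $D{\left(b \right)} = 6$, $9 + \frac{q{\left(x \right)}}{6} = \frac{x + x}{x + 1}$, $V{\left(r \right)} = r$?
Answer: $- \frac{25237}{214} \approx -117.93$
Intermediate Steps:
$q{\left(x \right)} = -54 + \frac{12 x}{1 + x}$ ($q{\left(x \right)} = -54 + 6 \frac{x + x}{x + 1} = -54 + 6 \frac{2 x}{1 + x} = -54 + \frac{12 x}{1 + x}$)
$z{\left(M,C \right)} = - \frac{15}{2} - \frac{15 \left(-9 - 7 C\right)}{2 \left(1 + C\right)}$ ($z{\left(M,C \right)} = - \frac{5 \left(\frac{6 \left(-9 - 7 C\right)}{1 + C} + 6\right)}{4} = - \frac{5 \left(6 + \frac{6 \left(-9 - 7 C\right)}{1 + C}\right)}{4} = - \frac{30 + \frac{30 \left(-9 - 7 C\right)}{1 + C}}{4} = - \frac{15}{2} - \frac{15 \left(-9 - 7 C\right)}{2 \left(1 + C\right)}$)
$V{\left(-73 \right)} - z{\left(62,-215 \right)} = -73 - \frac{15 \left(4 + 3 \left(-215\right)\right)}{1 - 215} = -73 - \frac{15 \left(4 - 645\right)}{-214} = -73 - 15 \left(- \frac{1}{214}\right) \left(-641\right) = -73 - \frac{9615}{214} = - \frac{25237}{214}$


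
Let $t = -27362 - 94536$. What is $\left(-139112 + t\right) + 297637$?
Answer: $36627$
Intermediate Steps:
$t = -121898$
$\left(-139112 + t\right) + 297637 = \left(-139112 - 121898\right) + 297637 = -261010 + 297637 = 36627$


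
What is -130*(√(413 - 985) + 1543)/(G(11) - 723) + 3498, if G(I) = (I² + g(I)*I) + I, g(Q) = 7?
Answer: 999281/257 + 130*I*√143/257 ≈ 3888.3 + 6.0489*I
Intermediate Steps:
G(I) = I² + 8*I (G(I) = (I² + 7*I) + I = I² + 8*I)
-130*(√(413 - 985) + 1543)/(G(11) - 723) + 3498 = -130*(√(413 - 985) + 1543)/(11*(8 + 11) - 723) + 3498 = -130*(√(-572) + 1543)/(11*19 - 723) + 3498 = -130*(2*I*√143 + 1543)/(209 - 723) + 3498 = -(-100295/257 - 130*I*√143/257) + 3498 = -130*(-1543/514 - I*√143/257) + 3498 = (100295/257 + 130*I*√143/257) + 3498 = 999281/257 + 130*I*√143/257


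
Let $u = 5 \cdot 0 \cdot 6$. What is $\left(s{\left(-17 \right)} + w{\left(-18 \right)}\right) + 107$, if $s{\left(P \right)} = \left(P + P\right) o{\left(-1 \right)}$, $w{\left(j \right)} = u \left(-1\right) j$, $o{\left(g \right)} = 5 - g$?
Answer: $-97$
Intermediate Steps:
$u = 0$ ($u = 0 \cdot 6 = 0$)
$w{\left(j \right)} = 0$ ($w{\left(j \right)} = 0 \left(-1\right) j = 0 j = 0$)
$s{\left(P \right)} = 12 P$ ($s{\left(P \right)} = \left(P + P\right) \left(5 - -1\right) = 2 P \left(5 + 1\right) = 2 P 6 = 12 P$)
$\left(s{\left(-17 \right)} + w{\left(-18 \right)}\right) + 107 = \left(12 \left(-17\right) + 0\right) + 107 = \left(-204 + 0\right) + 107 = -204 + 107 = -97$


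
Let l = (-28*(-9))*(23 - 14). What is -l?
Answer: -2268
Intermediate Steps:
l = 2268 (l = 252*9 = 2268)
-l = -1*2268 = -2268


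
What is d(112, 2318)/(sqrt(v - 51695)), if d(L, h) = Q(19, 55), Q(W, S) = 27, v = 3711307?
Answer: 27*sqrt(914903)/1829806 ≈ 0.014114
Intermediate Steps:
d(L, h) = 27
d(112, 2318)/(sqrt(v - 51695)) = 27/(sqrt(3711307 - 51695)) = 27/(sqrt(3659612)) = 27/((2*sqrt(914903))) = 27*(sqrt(914903)/1829806) = 27*sqrt(914903)/1829806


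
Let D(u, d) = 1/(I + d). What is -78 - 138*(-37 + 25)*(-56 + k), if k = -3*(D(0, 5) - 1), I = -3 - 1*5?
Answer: -86190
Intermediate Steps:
I = -8 (I = -3 - 5 = -8)
D(u, d) = 1/(-8 + d)
k = 4 (k = -3*(1/(-8 + 5) - 1) = -3*(1/(-3) - 1) = -3*(-1/3 - 1) = -3*(-4/3) = 4)
-78 - 138*(-37 + 25)*(-56 + k) = -78 - 138*(-37 + 25)*(-56 + 4) = -78 - (-1656)*(-52) = -78 - 138*624 = -78 - 86112 = -86190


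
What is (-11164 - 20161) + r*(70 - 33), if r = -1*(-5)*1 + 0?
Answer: -31140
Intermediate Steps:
r = 5 (r = 5*1 + 0 = 5 + 0 = 5)
(-11164 - 20161) + r*(70 - 33) = (-11164 - 20161) + 5*(70 - 33) = -31325 + 5*37 = -31325 + 185 = -31140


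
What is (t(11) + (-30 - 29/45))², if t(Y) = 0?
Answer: 1901641/2025 ≈ 939.08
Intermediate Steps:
(t(11) + (-30 - 29/45))² = (0 + (-30 - 29/45))² = (0 - 1379/45)² = (-1379/45)² = 1901641/2025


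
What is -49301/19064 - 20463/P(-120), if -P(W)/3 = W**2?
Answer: -72487357/34315200 ≈ -2.1124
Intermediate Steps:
P(W) = -3*W**2
-49301/19064 - 20463/P(-120) = -49301/19064 - 20463/((-3*(-120)**2)) = -49301*1/19064 - 20463/((-3*14400)) = -49301/19064 - 20463/(-43200) = -49301/19064 - 20463*(-1/43200) = -49301/19064 + 6821/14400 = -72487357/34315200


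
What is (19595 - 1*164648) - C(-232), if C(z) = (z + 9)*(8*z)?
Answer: -558941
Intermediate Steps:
C(z) = 8*z*(9 + z) (C(z) = (9 + z)*(8*z) = 8*z*(9 + z))
(19595 - 1*164648) - C(-232) = (19595 - 1*164648) - 8*(-232)*(9 - 232) = (19595 - 164648) - 8*(-232)*(-223) = -145053 - 1*413888 = -145053 - 413888 = -558941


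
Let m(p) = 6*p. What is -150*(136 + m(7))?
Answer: -26700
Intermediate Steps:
-150*(136 + m(7)) = -150*(136 + 6*7) = -150*(136 + 42) = -150*178 = -26700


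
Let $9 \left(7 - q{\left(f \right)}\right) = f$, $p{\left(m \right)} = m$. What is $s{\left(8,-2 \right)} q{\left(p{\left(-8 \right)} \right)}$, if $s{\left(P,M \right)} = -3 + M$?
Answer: $- \frac{355}{9} \approx -39.444$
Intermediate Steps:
$q{\left(f \right)} = 7 - \frac{f}{9}$
$s{\left(8,-2 \right)} q{\left(p{\left(-8 \right)} \right)} = \left(-3 - 2\right) \left(7 - - \frac{8}{9}\right) = - 5 \left(7 + \frac{8}{9}\right) = \left(-5\right) \frac{71}{9} = - \frac{355}{9}$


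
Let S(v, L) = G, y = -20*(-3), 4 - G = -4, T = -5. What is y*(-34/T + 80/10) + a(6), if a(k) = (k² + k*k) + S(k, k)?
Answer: 968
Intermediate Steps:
G = 8 (G = 4 - 1*(-4) = 4 + 4 = 8)
y = 60
S(v, L) = 8
a(k) = 8 + 2*k² (a(k) = (k² + k*k) + 8 = (k² + k²) + 8 = 2*k² + 8 = 8 + 2*k²)
y*(-34/T + 80/10) + a(6) = 60*(-34/(-5) + 80/10) + (8 + 2*6²) = 60*(-34*(-⅕) + 80*(⅒)) + (8 + 2*36) = 60*(34/5 + 8) + (8 + 72) = 60*(74/5) + 80 = 888 + 80 = 968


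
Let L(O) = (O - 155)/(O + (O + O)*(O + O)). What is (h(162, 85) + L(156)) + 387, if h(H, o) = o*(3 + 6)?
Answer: 112320001/97500 ≈ 1152.0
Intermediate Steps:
h(H, o) = 9*o (h(H, o) = o*9 = 9*o)
L(O) = (-155 + O)/(O + 4*O²) (L(O) = (-155 + O)/(O + (2*O)*(2*O)) = (-155 + O)/(O + 4*O²))
(h(162, 85) + L(156)) + 387 = (9*85 + (-155 + 156)/(156*(1 + 4*156))) + 387 = (765 + (1/156)*1/(1 + 624)) + 387 = (765 + (1/156)*1/625) + 387 = (765 + (1/156)*(1/625)*1) + 387 = (765 + 1/97500) + 387 = 74587501/97500 + 387 = 112320001/97500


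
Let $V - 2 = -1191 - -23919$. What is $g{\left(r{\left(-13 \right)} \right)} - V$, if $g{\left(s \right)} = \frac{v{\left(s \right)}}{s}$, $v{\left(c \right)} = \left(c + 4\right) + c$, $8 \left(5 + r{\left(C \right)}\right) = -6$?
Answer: $- \frac{522760}{23} \approx -22729.0$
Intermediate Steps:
$r{\left(C \right)} = - \frac{23}{4}$ ($r{\left(C \right)} = -5 + \frac{1}{8} \left(-6\right) = -5 - \frac{3}{4} = - \frac{23}{4}$)
$v{\left(c \right)} = 4 + 2 c$ ($v{\left(c \right)} = \left(4 + c\right) + c = 4 + 2 c$)
$V = 22730$ ($V = 2 - -22728 = 2 + \left(-1191 + 23919\right) = 2 + 22728 = 22730$)
$g{\left(s \right)} = \frac{4 + 2 s}{s}$
$g{\left(r{\left(-13 \right)} \right)} - V = \left(2 + \frac{4}{- \frac{23}{4}}\right) - 22730 = \left(2 + 4 \left(- \frac{4}{23}\right)\right) - 22730 = \left(2 - \frac{16}{23}\right) - 22730 = \frac{30}{23} - 22730 = - \frac{522760}{23}$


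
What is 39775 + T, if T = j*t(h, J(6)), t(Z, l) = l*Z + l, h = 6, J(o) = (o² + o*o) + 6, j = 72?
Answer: 79087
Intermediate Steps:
J(o) = 6 + 2*o² (J(o) = (o² + o²) + 6 = 2*o² + 6 = 6 + 2*o²)
t(Z, l) = l + Z*l (t(Z, l) = Z*l + l = l + Z*l)
T = 39312 (T = 72*((6 + 2*6²)*(1 + 6)) = 72*((6 + 2*36)*7) = 72*((6 + 72)*7) = 72*(78*7) = 72*546 = 39312)
39775 + T = 39775 + 39312 = 79087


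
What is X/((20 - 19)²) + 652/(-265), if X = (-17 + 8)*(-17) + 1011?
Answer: 307808/265 ≈ 1161.5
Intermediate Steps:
X = 1164 (X = -9*(-17) + 1011 = 153 + 1011 = 1164)
X/((20 - 19)²) + 652/(-265) = 1164/((20 - 19)²) + 652/(-265) = 1164/(1²) + 652*(-1/265) = 1164/1 - 652/265 = 1164*1 - 652/265 = 1164 - 652/265 = 307808/265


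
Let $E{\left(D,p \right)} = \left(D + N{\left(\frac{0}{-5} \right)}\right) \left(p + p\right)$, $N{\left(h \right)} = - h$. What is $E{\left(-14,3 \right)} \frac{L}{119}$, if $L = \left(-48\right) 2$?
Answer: $\frac{1152}{17} \approx 67.765$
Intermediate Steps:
$E{\left(D,p \right)} = 2 D p$ ($E{\left(D,p \right)} = \left(D - \frac{0}{-5}\right) \left(p + p\right) = \left(D - 0 \left(- \frac{1}{5}\right)\right) 2 p = \left(D - 0\right) 2 p = \left(D + 0\right) 2 p = D 2 p = 2 D p$)
$L = -96$
$E{\left(-14,3 \right)} \frac{L}{119} = 2 \left(-14\right) 3 \left(- \frac{96}{119}\right) = - 84 \left(\left(-96\right) \frac{1}{119}\right) = \left(-84\right) \left(- \frac{96}{119}\right) = \frac{1152}{17}$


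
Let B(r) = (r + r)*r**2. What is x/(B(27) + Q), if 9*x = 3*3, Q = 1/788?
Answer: 788/31020409 ≈ 2.5403e-5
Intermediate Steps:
B(r) = 2*r**3 (B(r) = (2*r)*r**2 = 2*r**3)
Q = 1/788 ≈ 0.0012690
x = 1 (x = (3*3)/9 = (1/9)*9 = 1)
x/(B(27) + Q) = 1/(2*27**3 + 1/788) = 1/(2*19683 + 1/788) = 1/(39366 + 1/788) = 1/(31020409/788) = 1*(788/31020409) = 788/31020409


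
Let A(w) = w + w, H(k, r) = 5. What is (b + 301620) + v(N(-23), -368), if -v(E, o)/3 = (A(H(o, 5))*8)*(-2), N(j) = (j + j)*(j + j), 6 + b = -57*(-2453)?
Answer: 441915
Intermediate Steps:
b = 139815 (b = -6 - 57*(-2453) = -6 + 139821 = 139815)
A(w) = 2*w
N(j) = 4*j² (N(j) = (2*j)*(2*j) = 4*j²)
v(E, o) = 480 (v(E, o) = -3*(2*5)*8*(-2) = -3*10*8*(-2) = -240*(-2) = -3*(-160) = 480)
(b + 301620) + v(N(-23), -368) = (139815 + 301620) + 480 = 441435 + 480 = 441915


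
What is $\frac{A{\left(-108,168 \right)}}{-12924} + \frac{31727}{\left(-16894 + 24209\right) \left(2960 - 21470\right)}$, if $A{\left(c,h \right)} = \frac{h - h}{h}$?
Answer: $- \frac{31727}{135400650} \approx -0.00023432$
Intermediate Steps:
$A{\left(c,h \right)} = 0$ ($A{\left(c,h \right)} = \frac{0}{h} = 0$)
$\frac{A{\left(-108,168 \right)}}{-12924} + \frac{31727}{\left(-16894 + 24209\right) \left(2960 - 21470\right)} = \frac{0}{-12924} + \frac{31727}{\left(-16894 + 24209\right) \left(2960 - 21470\right)} = 0 \left(- \frac{1}{12924}\right) + \frac{31727}{7315 \left(-18510\right)} = 0 + \frac{31727}{-135400650} = 0 + 31727 \left(- \frac{1}{135400650}\right) = 0 - \frac{31727}{135400650} = - \frac{31727}{135400650}$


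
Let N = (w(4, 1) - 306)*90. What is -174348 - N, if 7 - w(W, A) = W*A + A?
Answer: -146988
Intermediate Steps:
w(W, A) = 7 - A - A*W (w(W, A) = 7 - (W*A + A) = 7 - (A*W + A) = 7 - (A + A*W) = 7 + (-A - A*W) = 7 - A - A*W)
N = -27360 (N = ((7 - 1*1 - 1*1*4) - 306)*90 = ((7 - 1 - 4) - 306)*90 = (2 - 306)*90 = -304*90 = -27360)
-174348 - N = -174348 - 1*(-27360) = -174348 + 27360 = -146988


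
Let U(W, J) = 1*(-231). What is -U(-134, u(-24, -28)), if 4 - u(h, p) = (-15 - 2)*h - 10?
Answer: 231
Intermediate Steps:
u(h, p) = 14 + 17*h (u(h, p) = 4 - ((-15 - 2)*h - 10) = 4 - (-17*h - 10) = 4 - (-10 - 17*h) = 4 + (10 + 17*h) = 14 + 17*h)
U(W, J) = -231
-U(-134, u(-24, -28)) = -1*(-231) = 231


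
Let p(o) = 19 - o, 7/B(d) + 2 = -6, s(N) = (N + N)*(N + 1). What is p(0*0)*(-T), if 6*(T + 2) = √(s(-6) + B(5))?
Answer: 38 - 19*√946/24 ≈ 13.651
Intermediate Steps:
s(N) = 2*N*(1 + N) (s(N) = (2*N)*(1 + N) = 2*N*(1 + N))
B(d) = -7/8 (B(d) = 7/(-2 - 6) = 7/(-8) = 7*(-⅛) = -7/8)
T = -2 + √946/24 (T = -2 + √(2*(-6)*(1 - 6) - 7/8)/6 = -2 + √(2*(-6)*(-5) - 7/8)/6 = -2 + √(60 - 7/8)/6 = -2 + √(473/8)/6 = -2 + (√946/4)/6 = -2 + √946/24 ≈ -0.71845)
p(0*0)*(-T) = (19 - 0*0)*(-(-2 + √946/24)) = (19 - 1*0)*(2 - √946/24) = (19 + 0)*(2 - √946/24) = 19*(2 - √946/24) = 38 - 19*√946/24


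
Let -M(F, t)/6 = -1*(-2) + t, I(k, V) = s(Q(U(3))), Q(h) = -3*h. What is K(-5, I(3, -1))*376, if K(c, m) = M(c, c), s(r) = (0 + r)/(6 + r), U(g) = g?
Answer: 6768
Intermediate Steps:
s(r) = r/(6 + r)
I(k, V) = 3 (I(k, V) = (-3*3)/(6 - 3*3) = -9/(6 - 9) = -9/(-3) = -9*(-⅓) = 3)
M(F, t) = -12 - 6*t (M(F, t) = -6*(-1*(-2) + t) = -6*(2 + t) = -12 - 6*t)
K(c, m) = -12 - 6*c
K(-5, I(3, -1))*376 = (-12 - 6*(-5))*376 = (-12 + 30)*376 = 18*376 = 6768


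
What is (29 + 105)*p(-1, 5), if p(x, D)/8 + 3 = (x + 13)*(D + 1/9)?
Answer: 187600/3 ≈ 62533.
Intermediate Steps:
p(x, D) = -24 + 8*(13 + x)*(⅑ + D) (p(x, D) = -24 + 8*((x + 13)*(D + 1/9)) = -24 + 8*((13 + x)*(D + ⅑)) = -24 + 8*((13 + x)*(⅑ + D)) = -24 + 8*(13 + x)*(⅑ + D))
(29 + 105)*p(-1, 5) = (29 + 105)*(-112/9 + 104*5 + (8/9)*(-1) + 8*5*(-1)) = 134*(-112/9 + 520 - 8/9 - 40) = 134*(1400/3) = 187600/3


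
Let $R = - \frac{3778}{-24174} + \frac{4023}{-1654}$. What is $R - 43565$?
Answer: $- \frac{870992537965}{19991898} \approx -43567.0$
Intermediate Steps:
$R = - \frac{45501595}{19991898}$ ($R = \left(-3778\right) \left(- \frac{1}{24174}\right) + 4023 \left(- \frac{1}{1654}\right) = \frac{1889}{12087} - \frac{4023}{1654} = - \frac{45501595}{19991898} \approx -2.276$)
$R - 43565 = - \frac{45501595}{19991898} - 43565 = - \frac{870992537965}{19991898}$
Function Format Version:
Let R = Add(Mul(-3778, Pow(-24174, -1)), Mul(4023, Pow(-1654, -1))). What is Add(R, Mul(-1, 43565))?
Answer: Rational(-870992537965, 19991898) ≈ -43567.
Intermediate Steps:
R = Rational(-45501595, 19991898) (R = Add(Mul(-3778, Rational(-1, 24174)), Mul(4023, Rational(-1, 1654))) = Add(Rational(1889, 12087), Rational(-4023, 1654)) = Rational(-45501595, 19991898) ≈ -2.2760)
Add(R, Mul(-1, 43565)) = Add(Rational(-45501595, 19991898), Mul(-1, 43565)) = Add(Rational(-45501595, 19991898), -43565) = Rational(-870992537965, 19991898)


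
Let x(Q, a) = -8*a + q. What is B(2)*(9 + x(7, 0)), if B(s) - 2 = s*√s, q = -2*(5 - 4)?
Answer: 14 + 14*√2 ≈ 33.799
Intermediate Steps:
q = -2 (q = -2*1 = -2)
x(Q, a) = -2 - 8*a (x(Q, a) = -8*a - 2 = -2 - 8*a)
B(s) = 2 + s^(3/2) (B(s) = 2 + s*√s = 2 + s^(3/2))
B(2)*(9 + x(7, 0)) = (2 + 2^(3/2))*(9 + (-2 - 8*0)) = (2 + 2*√2)*(9 + (-2 + 0)) = (2 + 2*√2)*(9 - 2) = (2 + 2*√2)*7 = 14 + 14*√2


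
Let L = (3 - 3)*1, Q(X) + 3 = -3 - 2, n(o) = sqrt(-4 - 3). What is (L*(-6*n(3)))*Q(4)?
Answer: 0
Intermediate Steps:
n(o) = I*sqrt(7) (n(o) = sqrt(-7) = I*sqrt(7))
Q(X) = -8 (Q(X) = -3 + (-3 - 2) = -3 - 5 = -8)
L = 0 (L = 0*1 = 0)
(L*(-6*n(3)))*Q(4) = (0*(-6*I*sqrt(7)))*(-8) = 0*(-8) = 0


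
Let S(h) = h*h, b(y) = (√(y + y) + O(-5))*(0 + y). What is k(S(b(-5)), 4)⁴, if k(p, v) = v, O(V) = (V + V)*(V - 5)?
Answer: 256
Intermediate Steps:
O(V) = 2*V*(-5 + V) (O(V) = (2*V)*(-5 + V) = 2*V*(-5 + V))
b(y) = y*(100 + √2*√y) (b(y) = (√(y + y) + 2*(-5)*(-5 - 5))*(0 + y) = (√(2*y) + 2*(-5)*(-10))*y = (√2*√y + 100)*y = (100 + √2*√y)*y = y*(100 + √2*√y))
S(h) = h²
k(S(b(-5)), 4)⁴ = 4⁴ = 256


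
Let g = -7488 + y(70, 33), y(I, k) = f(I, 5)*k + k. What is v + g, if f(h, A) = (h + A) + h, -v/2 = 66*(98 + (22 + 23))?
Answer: -21546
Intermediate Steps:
v = -18876 (v = -132*(98 + (22 + 23)) = -132*(98 + 45) = -132*143 = -2*9438 = -18876)
f(h, A) = A + 2*h (f(h, A) = (A + h) + h = A + 2*h)
y(I, k) = k + k*(5 + 2*I) (y(I, k) = (5 + 2*I)*k + k = k*(5 + 2*I) + k = k + k*(5 + 2*I))
g = -2670 (g = -7488 + 2*33*(3 + 70) = -7488 + 2*33*73 = -7488 + 4818 = -2670)
v + g = -18876 - 2670 = -21546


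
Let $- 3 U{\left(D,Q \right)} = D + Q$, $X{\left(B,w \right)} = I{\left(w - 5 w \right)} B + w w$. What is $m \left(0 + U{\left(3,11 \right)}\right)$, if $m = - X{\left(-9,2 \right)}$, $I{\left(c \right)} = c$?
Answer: $\frac{1064}{3} \approx 354.67$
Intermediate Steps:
$X{\left(B,w \right)} = w^{2} - 4 B w$ ($X{\left(B,w \right)} = \left(w - 5 w\right) B + w w = - 4 w B + w^{2} = - 4 B w + w^{2} = w^{2} - 4 B w$)
$m = -76$ ($m = - 2 \left(2 - -36\right) = - 2 \left(2 + 36\right) = - 2 \cdot 38 = \left(-1\right) 76 = -76$)
$U{\left(D,Q \right)} = - \frac{D}{3} - \frac{Q}{3}$ ($U{\left(D,Q \right)} = - \frac{D + Q}{3} = - \frac{D}{3} - \frac{Q}{3}$)
$m \left(0 + U{\left(3,11 \right)}\right) = - 76 \left(0 - \frac{14}{3}\right) = \left(-76\right) \left(- \frac{14}{3}\right) = \frac{1064}{3}$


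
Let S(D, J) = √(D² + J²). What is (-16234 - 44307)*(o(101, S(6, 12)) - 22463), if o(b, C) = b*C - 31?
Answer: 1361809254 - 36687846*√5 ≈ 1.2798e+9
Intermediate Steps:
o(b, C) = -31 + C*b (o(b, C) = C*b - 31 = -31 + C*b)
(-16234 - 44307)*(o(101, S(6, 12)) - 22463) = (-16234 - 44307)*((-31 + √(6² + 12²)*101) - 22463) = -60541*((-31 + √(36 + 144)*101) - 22463) = -60541*((-31 + √180*101) - 22463) = -60541*((-31 + (6*√5)*101) - 22463) = -60541*((-31 + 606*√5) - 22463) = -60541*(-22494 + 606*√5) = 1361809254 - 36687846*√5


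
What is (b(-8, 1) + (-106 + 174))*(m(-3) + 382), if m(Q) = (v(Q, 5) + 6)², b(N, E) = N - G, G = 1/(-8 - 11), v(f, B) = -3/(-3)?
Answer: 491771/19 ≈ 25883.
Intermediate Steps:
v(f, B) = 1 (v(f, B) = -3*(-⅓) = 1)
G = -1/19 (G = 1/(-19) = -1/19 ≈ -0.052632)
b(N, E) = 1/19 + N (b(N, E) = N - 1*(-1/19) = N + 1/19 = 1/19 + N)
m(Q) = 49 (m(Q) = (1 + 6)² = 7² = 49)
(b(-8, 1) + (-106 + 174))*(m(-3) + 382) = ((1/19 - 8) + (-106 + 174))*(49 + 382) = (-151/19 + 68)*431 = (1141/19)*431 = 491771/19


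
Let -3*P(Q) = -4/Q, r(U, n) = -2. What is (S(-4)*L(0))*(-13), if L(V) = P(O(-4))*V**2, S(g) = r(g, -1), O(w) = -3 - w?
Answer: 0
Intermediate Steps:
P(Q) = 4/(3*Q) (P(Q) = -(-4)/(3*Q) = 4/(3*Q))
S(g) = -2
L(V) = 4*V**2/3 (L(V) = (4/(3*(-3 - 1*(-4))))*V**2 = (4/(3*(-3 + 4)))*V**2 = ((4/3)/1)*V**2 = ((4/3)*1)*V**2 = 4*V**2/3)
(S(-4)*L(0))*(-13) = -8*0**2/3*(-13) = -8*0/3*(-13) = -2*0*(-13) = 0*(-13) = 0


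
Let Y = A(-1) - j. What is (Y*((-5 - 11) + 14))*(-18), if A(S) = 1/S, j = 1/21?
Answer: -264/7 ≈ -37.714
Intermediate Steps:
j = 1/21 ≈ 0.047619
A(S) = 1/S
Y = -22/21 (Y = 1/(-1) - 1*1/21 = -1 - 1/21 = -22/21 ≈ -1.0476)
(Y*((-5 - 11) + 14))*(-18) = -22*((-5 - 11) + 14)/21*(-18) = -22*(-16 + 14)/21*(-18) = -22/21*(-2)*(-18) = (44/21)*(-18) = -264/7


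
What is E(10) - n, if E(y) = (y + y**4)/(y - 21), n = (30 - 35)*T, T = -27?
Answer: -1045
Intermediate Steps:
n = 135 (n = (30 - 35)*(-27) = -5*(-27) = 135)
E(y) = (y + y**4)/(-21 + y)
E(10) - n = (10 + 10**4)/(-21 + 10) - 1*135 = (10 + 10000)/(-11) - 135 = -1/11*10010 - 135 = -910 - 135 = -1045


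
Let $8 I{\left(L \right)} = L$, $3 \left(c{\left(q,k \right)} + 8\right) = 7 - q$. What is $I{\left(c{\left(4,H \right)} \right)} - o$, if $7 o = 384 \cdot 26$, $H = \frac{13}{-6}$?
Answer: $- \frac{79921}{56} \approx -1427.2$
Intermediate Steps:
$H = - \frac{13}{6}$ ($H = 13 \left(- \frac{1}{6}\right) = - \frac{13}{6} \approx -2.1667$)
$c{\left(q,k \right)} = - \frac{17}{3} - \frac{q}{3}$ ($c{\left(q,k \right)} = -8 + \frac{7 - q}{3} = -8 - \left(- \frac{7}{3} + \frac{q}{3}\right) = - \frac{17}{3} - \frac{q}{3}$)
$I{\left(L \right)} = \frac{L}{8}$
$o = \frac{9984}{7}$ ($o = \frac{384 \cdot 26}{7} = \frac{1}{7} \cdot 9984 = \frac{9984}{7} \approx 1426.3$)
$I{\left(c{\left(4,H \right)} \right)} - o = \frac{- \frac{17}{3} - \frac{4}{3}}{8} - \frac{9984}{7} = \frac{1}{8} \left(-7\right) - \frac{9984}{7} = - \frac{7}{8} - \frac{9984}{7} = - \frac{79921}{56}$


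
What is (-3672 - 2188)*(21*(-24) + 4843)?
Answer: -25426540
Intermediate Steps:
(-3672 - 2188)*(21*(-24) + 4843) = -5860*(-504 + 4843) = -5860*4339 = -25426540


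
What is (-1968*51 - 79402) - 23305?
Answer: -203075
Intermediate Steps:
(-1968*51 - 79402) - 23305 = (-100368 - 79402) - 23305 = -179770 - 23305 = -203075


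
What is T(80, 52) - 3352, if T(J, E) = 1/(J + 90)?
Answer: -569839/170 ≈ -3352.0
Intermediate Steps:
T(J, E) = 1/(90 + J)
T(80, 52) - 3352 = 1/(90 + 80) - 3352 = 1/170 - 3352 = -569839/170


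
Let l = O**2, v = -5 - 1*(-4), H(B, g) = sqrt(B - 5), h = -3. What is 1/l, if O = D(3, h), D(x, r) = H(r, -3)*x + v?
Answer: I/(-71*I + 12*sqrt(2)) ≈ -0.013323 + 0.0031846*I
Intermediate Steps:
H(B, g) = sqrt(-5 + B)
v = -1 (v = -5 + 4 = -1)
D(x, r) = -1 + x*sqrt(-5 + r) (D(x, r) = sqrt(-5 + r)*x - 1 = x*sqrt(-5 + r) - 1 = -1 + x*sqrt(-5 + r))
O = -1 + 6*I*sqrt(2) (O = -1 + 3*sqrt(-5 - 3) = -1 + 3*sqrt(-8) = -1 + 3*(2*I*sqrt(2)) = -1 + 6*I*sqrt(2) ≈ -1.0 + 8.4853*I)
l = (-1 + 6*I*sqrt(2))**2 ≈ -71.0 - 16.971*I
1/l = 1/((1 - 6*I*sqrt(2))**2) = (1 - 6*I*sqrt(2))**(-2)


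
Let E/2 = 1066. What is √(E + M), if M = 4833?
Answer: √6965 ≈ 83.457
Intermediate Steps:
E = 2132 (E = 2*1066 = 2132)
√(E + M) = √(2132 + 4833) = √6965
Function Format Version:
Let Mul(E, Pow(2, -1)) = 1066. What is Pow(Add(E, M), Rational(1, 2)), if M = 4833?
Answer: Pow(6965, Rational(1, 2)) ≈ 83.457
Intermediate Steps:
E = 2132 (E = Mul(2, 1066) = 2132)
Pow(Add(E, M), Rational(1, 2)) = Pow(Add(2132, 4833), Rational(1, 2)) = Pow(6965, Rational(1, 2))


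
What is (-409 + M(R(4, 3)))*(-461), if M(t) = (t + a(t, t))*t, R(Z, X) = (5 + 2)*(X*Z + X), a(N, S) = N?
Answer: -9976501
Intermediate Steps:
R(Z, X) = 7*X + 7*X*Z (R(Z, X) = 7*(X + X*Z) = 7*X + 7*X*Z)
M(t) = 2*t² (M(t) = (t + t)*t = (2*t)*t = 2*t²)
(-409 + M(R(4, 3)))*(-461) = (-409 + 2*(7*3*(1 + 4))²)*(-461) = (-409 + 2*(7*3*5)²)*(-461) = (-409 + 2*105²)*(-461) = (-409 + 2*11025)*(-461) = (-409 + 22050)*(-461) = 21641*(-461) = -9976501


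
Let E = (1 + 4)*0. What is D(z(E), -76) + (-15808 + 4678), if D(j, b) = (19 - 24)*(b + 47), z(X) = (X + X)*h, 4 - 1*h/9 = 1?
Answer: -10985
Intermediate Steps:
h = 27 (h = 36 - 9*1 = 36 - 9 = 27)
E = 0 (E = 5*0 = 0)
z(X) = 54*X (z(X) = (X + X)*27 = (2*X)*27 = 54*X)
D(j, b) = -235 - 5*b (D(j, b) = -5*(47 + b) = -235 - 5*b)
D(z(E), -76) + (-15808 + 4678) = (-235 - 5*(-76)) + (-15808 + 4678) = (-235 + 380) - 11130 = 145 - 11130 = -10985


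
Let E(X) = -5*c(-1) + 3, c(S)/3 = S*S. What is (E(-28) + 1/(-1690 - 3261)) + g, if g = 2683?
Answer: 13224120/4951 ≈ 2671.0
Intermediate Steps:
c(S) = 3*S² (c(S) = 3*(S*S) = 3*S²)
E(X) = -12 (E(X) = -15*(-1)² + 3 = -15 + 3 = -12)
(E(-28) + 1/(-1690 - 3261)) + g = (-12 + 1/(-1690 - 3261)) + 2683 = (-12 + 1/(-4951)) + 2683 = (-12 - 1/4951) + 2683 = -59413/4951 + 2683 = 13224120/4951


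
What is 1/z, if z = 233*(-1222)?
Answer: -1/284726 ≈ -3.5121e-6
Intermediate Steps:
z = -284726
1/z = 1/(-284726) = -1/284726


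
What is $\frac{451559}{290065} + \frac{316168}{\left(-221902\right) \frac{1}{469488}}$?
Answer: $- \frac{21528150991921871}{32183001815} \approx -6.6893 \cdot 10^{5}$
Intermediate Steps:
$\frac{451559}{290065} + \frac{316168}{\left(-221902\right) \frac{1}{469488}} = 451559 \cdot \frac{1}{290065} + \frac{316168}{\left(-221902\right) \frac{1}{469488}} = \frac{451559}{290065} + \frac{316168}{- \frac{110951}{234744}} = \frac{451559}{290065} + 316168 \left(- \frac{234744}{110951}\right) = \frac{451559}{290065} - \frac{74218540992}{110951} = - \frac{21528150991921871}{32183001815}$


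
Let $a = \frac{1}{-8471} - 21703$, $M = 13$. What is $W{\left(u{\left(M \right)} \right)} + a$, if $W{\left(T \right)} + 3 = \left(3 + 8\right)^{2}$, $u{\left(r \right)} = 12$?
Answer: $- \frac{182846536}{8471} \approx -21585.0$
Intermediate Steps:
$W{\left(T \right)} = 118$ ($W{\left(T \right)} = -3 + \left(3 + 8\right)^{2} = -3 + 11^{2} = -3 + 121 = 118$)
$a = - \frac{183846114}{8471}$ ($a = - \frac{1}{8471} - 21703 = - \frac{183846114}{8471} \approx -21703.0$)
$W{\left(u{\left(M \right)} \right)} + a = 118 - \frac{183846114}{8471} = - \frac{182846536}{8471}$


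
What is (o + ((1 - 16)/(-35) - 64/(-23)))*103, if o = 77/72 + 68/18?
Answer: 9621539/11592 ≈ 830.02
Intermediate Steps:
o = 349/72 (o = 77*(1/72) + 68*(1/18) = 77/72 + 34/9 = 349/72 ≈ 4.8472)
(o + ((1 - 16)/(-35) - 64/(-23)))*103 = (349/72 + ((1 - 16)/(-35) - 64/(-23)))*103 = (349/72 + (-15*(-1/35) - 64*(-1/23)))*103 = (349/72 + (3/7 + 64/23))*103 = (349/72 + 517/161)*103 = (93413/11592)*103 = 9621539/11592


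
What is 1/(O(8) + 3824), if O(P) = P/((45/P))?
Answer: 45/172144 ≈ 0.00026141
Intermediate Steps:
O(P) = P²/45 (O(P) = P*(P/45) = P²/45)
1/(O(8) + 3824) = 1/((1/45)*8² + 3824) = 1/((1/45)*64 + 3824) = 1/(64/45 + 3824) = 1/(172144/45) = 45/172144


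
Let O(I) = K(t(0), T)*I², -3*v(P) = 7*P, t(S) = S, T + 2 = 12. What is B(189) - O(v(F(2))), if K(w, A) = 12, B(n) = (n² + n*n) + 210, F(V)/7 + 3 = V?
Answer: 205352/3 ≈ 68451.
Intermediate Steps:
F(V) = -21 + 7*V
B(n) = 210 + 2*n² (B(n) = (n² + n²) + 210 = 2*n² + 210 = 210 + 2*n²)
T = 10 (T = -2 + 12 = 10)
v(P) = -7*P/3
O(I) = 12*I²
B(189) - O(v(F(2))) = (210 + 2*189²) - 12*(-7*(-21 + 7*2)/3)² = (210 + 2*35721) - 12*(-7*(-21 + 14)/3)² = (210 + 71442) - 12*(-7/3*(-7))² = 71652 - 12*(49/3)² = 71652 - 12*2401/9 = 71652 - 1*9604/3 = 71652 - 9604/3 = 205352/3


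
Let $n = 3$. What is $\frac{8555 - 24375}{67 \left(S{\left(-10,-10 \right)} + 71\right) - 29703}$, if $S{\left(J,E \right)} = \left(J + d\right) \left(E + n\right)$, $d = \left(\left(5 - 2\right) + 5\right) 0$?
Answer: $\frac{3955}{5064} \approx 0.781$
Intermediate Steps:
$d = 0$ ($d = \left(3 + 5\right) 0 = 8 \cdot 0 = 0$)
$S{\left(J,E \right)} = J \left(3 + E\right)$ ($S{\left(J,E \right)} = \left(J + 0\right) \left(E + 3\right) = J \left(3 + E\right)$)
$\frac{8555 - 24375}{67 \left(S{\left(-10,-10 \right)} + 71\right) - 29703} = \frac{8555 - 24375}{67 \left(- 10 \left(3 - 10\right) + 71\right) - 29703} = - \frac{15820}{67 \left(\left(-10\right) \left(-7\right) + 71\right) - 29703} = - \frac{15820}{67 \left(70 + 71\right) - 29703} = - \frac{15820}{67 \cdot 141 - 29703} = - \frac{15820}{9447 - 29703} = - \frac{15820}{-20256} = \left(-15820\right) \left(- \frac{1}{20256}\right) = \frac{3955}{5064}$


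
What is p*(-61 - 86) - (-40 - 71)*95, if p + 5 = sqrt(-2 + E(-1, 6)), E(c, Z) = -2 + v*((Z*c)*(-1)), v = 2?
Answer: 11280 - 294*sqrt(2) ≈ 10864.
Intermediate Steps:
E(c, Z) = -2 - 2*Z*c (E(c, Z) = -2 + 2*((Z*c)*(-1)) = -2 + 2*(-Z*c) = -2 - 2*Z*c)
p = -5 + 2*sqrt(2) (p = -5 + sqrt(-2 + (-2 - 2*6*(-1))) = -5 + sqrt(-2 + (-2 + 12)) = -5 + sqrt(-2 + 10) = -5 + sqrt(8) = -5 + 2*sqrt(2) ≈ -2.1716)
p*(-61 - 86) - (-40 - 71)*95 = (-5 + 2*sqrt(2))*(-61 - 86) - (-40 - 71)*95 = (-5 + 2*sqrt(2))*(-147) - (-111)*95 = (735 - 294*sqrt(2)) - 1*(-10545) = (735 - 294*sqrt(2)) + 10545 = 11280 - 294*sqrt(2)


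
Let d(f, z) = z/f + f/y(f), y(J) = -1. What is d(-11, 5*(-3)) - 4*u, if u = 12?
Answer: -392/11 ≈ -35.636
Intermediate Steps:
d(f, z) = -f + z/f (d(f, z) = z/f + f/(-1) = z/f + f*(-1) = z/f - f = -f + z/f)
d(-11, 5*(-3)) - 4*u = (-1*(-11) + (5*(-3))/(-11)) - 4*12 = (11 - 15*(-1/11)) - 48 = (11 + 15/11) - 48 = 136/11 - 48 = -392/11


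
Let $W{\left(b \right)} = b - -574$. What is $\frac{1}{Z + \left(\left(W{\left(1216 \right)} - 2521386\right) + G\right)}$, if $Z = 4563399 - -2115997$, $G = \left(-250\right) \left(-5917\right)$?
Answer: $\frac{1}{5639050} \approx 1.7733 \cdot 10^{-7}$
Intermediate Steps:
$G = 1479250$
$W{\left(b \right)} = 574 + b$ ($W{\left(b \right)} = b + 574 = 574 + b$)
$Z = 6679396$ ($Z = 4563399 + 2115997 = 6679396$)
$\frac{1}{Z + \left(\left(W{\left(1216 \right)} - 2521386\right) + G\right)} = \frac{1}{6679396 + \left(\left(\left(574 + 1216\right) - 2521386\right) + 1479250\right)} = \frac{1}{6679396 + \left(\left(1790 - 2521386\right) + 1479250\right)} = \frac{1}{6679396 + \left(-2519596 + 1479250\right)} = \frac{1}{6679396 - 1040346} = \frac{1}{5639050}$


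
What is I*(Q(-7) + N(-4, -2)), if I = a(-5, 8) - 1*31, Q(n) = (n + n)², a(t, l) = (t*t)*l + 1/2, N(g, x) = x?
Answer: 32883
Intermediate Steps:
a(t, l) = ½ + l*t² (a(t, l) = t²*l + ½ = l*t² + ½ = ½ + l*t²)
Q(n) = 4*n² (Q(n) = (2*n)² = 4*n²)
I = 339/2 (I = (½ + 8*(-5)²) - 1*31 = (½ + 8*25) - 31 = (½ + 200) - 31 = 401/2 - 31 = 339/2 ≈ 169.50)
I*(Q(-7) + N(-4, -2)) = 339*(4*(-7)² - 2)/2 = 339*(4*49 - 2)/2 = 339*(196 - 2)/2 = (339/2)*194 = 32883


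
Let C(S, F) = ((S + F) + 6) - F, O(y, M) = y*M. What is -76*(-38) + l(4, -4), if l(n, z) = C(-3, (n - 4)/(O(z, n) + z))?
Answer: 2891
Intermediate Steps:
O(y, M) = M*y
C(S, F) = 6 + S (C(S, F) = ((F + S) + 6) - F = (6 + F + S) - F = 6 + S)
l(n, z) = 3 (l(n, z) = 6 - 3 = 3)
-76*(-38) + l(4, -4) = -76*(-38) + 3 = 2888 + 3 = 2891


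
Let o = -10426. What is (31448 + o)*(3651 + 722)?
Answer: 91929206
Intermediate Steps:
(31448 + o)*(3651 + 722) = (31448 - 10426)*(3651 + 722) = 21022*4373 = 91929206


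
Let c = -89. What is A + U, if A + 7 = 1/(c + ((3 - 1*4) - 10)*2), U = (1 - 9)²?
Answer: 6326/111 ≈ 56.991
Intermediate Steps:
U = 64 (U = (-8)² = 64)
A = -778/111 (A = -7 + 1/(-89 + ((3 - 1*4) - 10)*2) = -7 + 1/(-89 + ((3 - 4) - 10)*2) = -7 + 1/(-89 + (-1 - 10)*2) = -7 + 1/(-89 - 11*2) = -7 + 1/(-89 - 22) = -7 + 1/(-111) = -7 - 1/111 = -778/111 ≈ -7.0090)
A + U = -778/111 + 64 = 6326/111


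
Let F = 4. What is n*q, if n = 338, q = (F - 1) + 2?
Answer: 1690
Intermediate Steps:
q = 5 (q = (4 - 1) + 2 = 3 + 2 = 5)
n*q = 338*5 = 1690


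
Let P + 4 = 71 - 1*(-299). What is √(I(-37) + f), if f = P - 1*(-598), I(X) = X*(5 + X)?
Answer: 2*√537 ≈ 46.346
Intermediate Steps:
P = 366 (P = -4 + (71 - 1*(-299)) = -4 + (71 + 299) = -4 + 370 = 366)
f = 964 (f = 366 - 1*(-598) = 366 + 598 = 964)
√(I(-37) + f) = √(-37*(5 - 37) + 964) = √(-37*(-32) + 964) = √(1184 + 964) = √2148 = 2*√537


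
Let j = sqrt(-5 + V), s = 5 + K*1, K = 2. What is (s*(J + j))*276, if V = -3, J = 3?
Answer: 5796 + 3864*I*sqrt(2) ≈ 5796.0 + 5464.5*I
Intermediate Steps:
s = 7 (s = 5 + 2*1 = 5 + 2 = 7)
j = 2*I*sqrt(2) (j = sqrt(-5 - 3) = sqrt(-8) = 2*I*sqrt(2) ≈ 2.8284*I)
(s*(J + j))*276 = (7*(3 + 2*I*sqrt(2)))*276 = (21 + 14*I*sqrt(2))*276 = 5796 + 3864*I*sqrt(2)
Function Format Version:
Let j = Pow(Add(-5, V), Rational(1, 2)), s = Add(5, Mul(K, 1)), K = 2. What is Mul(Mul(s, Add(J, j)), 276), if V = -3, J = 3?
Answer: Add(5796, Mul(3864, I, Pow(2, Rational(1, 2)))) ≈ Add(5796.0, Mul(5464.5, I))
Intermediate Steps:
s = 7 (s = Add(5, Mul(2, 1)) = Add(5, 2) = 7)
j = Mul(2, I, Pow(2, Rational(1, 2))) (j = Pow(Add(-5, -3), Rational(1, 2)) = Pow(-8, Rational(1, 2)) = Mul(2, I, Pow(2, Rational(1, 2))) ≈ Mul(2.8284, I))
Mul(Mul(s, Add(J, j)), 276) = Mul(Mul(7, Add(3, Mul(2, I, Pow(2, Rational(1, 2))))), 276) = Mul(Add(21, Mul(14, I, Pow(2, Rational(1, 2)))), 276) = Add(5796, Mul(3864, I, Pow(2, Rational(1, 2))))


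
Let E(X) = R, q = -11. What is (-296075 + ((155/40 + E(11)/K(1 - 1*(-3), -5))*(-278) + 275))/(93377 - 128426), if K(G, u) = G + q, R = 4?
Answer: 8308115/981372 ≈ 8.4658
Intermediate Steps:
E(X) = 4
K(G, u) = -11 + G (K(G, u) = G - 11 = -11 + G)
(-296075 + ((155/40 + E(11)/K(1 - 1*(-3), -5))*(-278) + 275))/(93377 - 128426) = (-296075 + ((155/40 + 4/(-11 + (1 - 1*(-3))))*(-278) + 275))/(93377 - 128426) = (-296075 + ((155*(1/40) + 4/(-11 + (1 + 3)))*(-278) + 275))/(-35049) = (-296075 + ((31/8 + 4/(-11 + 4))*(-278) + 275))*(-1/35049) = (-296075 + ((31/8 + 4/(-7))*(-278) + 275))*(-1/35049) = (-296075 + ((31/8 + 4*(-⅐))*(-278) + 275))*(-1/35049) = (-296075 + ((31/8 - 4/7)*(-278) + 275))*(-1/35049) = (-296075 + ((185/56)*(-278) + 275))*(-1/35049) = (-296075 + (-25715/28 + 275))*(-1/35049) = (-296075 - 18015/28)*(-1/35049) = -8308115/28*(-1/35049) = 8308115/981372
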